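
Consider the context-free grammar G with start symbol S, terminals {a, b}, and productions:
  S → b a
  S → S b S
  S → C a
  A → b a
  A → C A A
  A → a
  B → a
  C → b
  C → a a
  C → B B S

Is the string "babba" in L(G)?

S ⇒ SbS ⇒ babS ⇒ babCa ⇒ babba

yes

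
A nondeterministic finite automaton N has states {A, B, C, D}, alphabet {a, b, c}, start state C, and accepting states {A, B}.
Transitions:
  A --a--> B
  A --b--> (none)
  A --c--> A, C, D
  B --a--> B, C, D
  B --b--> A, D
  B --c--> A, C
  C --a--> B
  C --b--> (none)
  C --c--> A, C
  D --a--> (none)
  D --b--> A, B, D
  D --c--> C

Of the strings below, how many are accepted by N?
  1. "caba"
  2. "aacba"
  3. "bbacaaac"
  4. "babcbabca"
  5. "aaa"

2

"caba": accepted
"aacba": rejected
"bbacaaac": rejected
"babcbabca": rejected
"aaa": accepted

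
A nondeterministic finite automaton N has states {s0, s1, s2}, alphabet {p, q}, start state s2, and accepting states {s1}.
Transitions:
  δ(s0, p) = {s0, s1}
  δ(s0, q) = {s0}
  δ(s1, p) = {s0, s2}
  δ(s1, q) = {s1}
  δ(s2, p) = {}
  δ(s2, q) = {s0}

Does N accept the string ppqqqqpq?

rejected

Start: {s2}
read p: {}
The reachable set is empty and stays empty for the remaining 7 symbols.
Reachable ∩ accepting = {} — empty.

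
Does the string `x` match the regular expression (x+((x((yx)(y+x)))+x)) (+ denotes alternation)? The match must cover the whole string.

The left alternative x matches x.

yes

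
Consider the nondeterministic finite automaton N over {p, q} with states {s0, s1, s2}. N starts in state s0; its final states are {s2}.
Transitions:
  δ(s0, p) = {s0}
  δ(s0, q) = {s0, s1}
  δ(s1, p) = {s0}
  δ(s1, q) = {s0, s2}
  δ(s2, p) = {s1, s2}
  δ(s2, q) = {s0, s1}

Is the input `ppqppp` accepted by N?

Start: {s0}
read p: {s0}
read p: {s0}
read q: {s0, s1}
read p: {s0}
read p: {s0}
read p: {s0}
Reachable ∩ accepting = {} — empty.

rejected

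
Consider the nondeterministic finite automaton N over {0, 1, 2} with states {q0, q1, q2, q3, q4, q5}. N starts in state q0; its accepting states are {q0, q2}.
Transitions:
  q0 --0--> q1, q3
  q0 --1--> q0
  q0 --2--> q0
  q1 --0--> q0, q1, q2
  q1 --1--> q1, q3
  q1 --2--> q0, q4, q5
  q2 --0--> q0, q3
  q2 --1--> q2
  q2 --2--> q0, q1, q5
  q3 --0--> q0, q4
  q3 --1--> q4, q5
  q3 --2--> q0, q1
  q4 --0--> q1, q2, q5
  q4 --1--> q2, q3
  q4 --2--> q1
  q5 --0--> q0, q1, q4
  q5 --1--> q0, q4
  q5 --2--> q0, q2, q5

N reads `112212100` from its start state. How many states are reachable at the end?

Start: {q0}
read 1: {q0}
read 1: {q0}
read 2: {q0}
read 2: {q0}
read 1: {q0}
read 2: {q0}
read 1: {q0}
read 0: {q1, q3}
read 0: {q0, q1, q2, q4}
Final reachable set {q0, q1, q2, q4} has 4 states.

4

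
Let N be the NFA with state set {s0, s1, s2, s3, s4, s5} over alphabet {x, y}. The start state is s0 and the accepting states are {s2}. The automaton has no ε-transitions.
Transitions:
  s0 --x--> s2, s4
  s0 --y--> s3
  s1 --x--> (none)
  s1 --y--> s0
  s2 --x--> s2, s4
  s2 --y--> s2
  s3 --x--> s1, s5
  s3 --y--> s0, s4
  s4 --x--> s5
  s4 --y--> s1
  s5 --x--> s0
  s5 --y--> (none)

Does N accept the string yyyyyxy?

Start: {s0}
read y: {s3}
read y: {s0, s4}
read y: {s1, s3}
read y: {s0, s4}
read y: {s1, s3}
read x: {s1, s5}
read y: {s0}
Reachable ∩ accepting = {} — empty.

rejected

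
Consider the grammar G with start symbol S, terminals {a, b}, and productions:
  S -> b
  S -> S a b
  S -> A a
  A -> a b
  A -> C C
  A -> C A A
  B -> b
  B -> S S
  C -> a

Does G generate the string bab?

S ⇒ Sab ⇒ bab

yes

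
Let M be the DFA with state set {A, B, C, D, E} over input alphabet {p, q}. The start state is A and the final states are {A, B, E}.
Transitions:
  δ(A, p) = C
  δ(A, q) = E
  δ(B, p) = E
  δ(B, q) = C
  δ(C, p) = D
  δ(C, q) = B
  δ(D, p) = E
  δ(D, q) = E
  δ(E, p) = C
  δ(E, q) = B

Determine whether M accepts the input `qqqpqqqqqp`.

A --q--> E
E --q--> B
B --q--> C
C --p--> D
D --q--> E
E --q--> B
B --q--> C
C --q--> B
B --q--> C
C --p--> D
End in state D, which is not an accepting state.

rejected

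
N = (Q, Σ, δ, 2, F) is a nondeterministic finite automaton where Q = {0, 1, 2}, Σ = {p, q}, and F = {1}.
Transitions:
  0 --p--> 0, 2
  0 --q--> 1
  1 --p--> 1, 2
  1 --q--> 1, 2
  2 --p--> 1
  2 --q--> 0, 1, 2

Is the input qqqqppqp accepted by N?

accepted

Start: {2}
read q: {0, 1, 2}
read q: {0, 1, 2}
read q: {0, 1, 2}
read q: {0, 1, 2}
read p: {0, 1, 2}
read p: {0, 1, 2}
read q: {0, 1, 2}
read p: {0, 1, 2}
Reachable ∩ accepting = {1} — nonempty.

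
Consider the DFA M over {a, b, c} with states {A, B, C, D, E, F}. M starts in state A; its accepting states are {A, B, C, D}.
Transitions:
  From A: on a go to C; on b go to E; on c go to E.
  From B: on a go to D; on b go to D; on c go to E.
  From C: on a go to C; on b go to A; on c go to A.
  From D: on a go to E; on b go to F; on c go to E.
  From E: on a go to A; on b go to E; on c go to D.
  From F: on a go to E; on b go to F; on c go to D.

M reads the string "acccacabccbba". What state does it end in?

A

A --a--> C
C --c--> A
A --c--> E
E --c--> D
D --a--> E
E --c--> D
D --a--> E
E --b--> E
E --c--> D
D --c--> E
E --b--> E
E --b--> E
E --a--> A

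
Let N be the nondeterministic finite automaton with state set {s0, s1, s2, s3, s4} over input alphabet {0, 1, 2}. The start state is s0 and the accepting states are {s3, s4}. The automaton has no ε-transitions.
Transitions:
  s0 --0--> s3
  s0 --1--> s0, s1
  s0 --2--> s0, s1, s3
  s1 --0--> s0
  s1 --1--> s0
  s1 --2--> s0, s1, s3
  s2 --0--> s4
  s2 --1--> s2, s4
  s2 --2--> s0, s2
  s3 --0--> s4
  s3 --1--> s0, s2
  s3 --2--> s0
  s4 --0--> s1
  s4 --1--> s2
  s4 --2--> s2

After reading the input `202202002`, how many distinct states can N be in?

Start: {s0}
read 2: {s0, s1, s3}
read 0: {s0, s3, s4}
read 2: {s0, s1, s2, s3}
read 2: {s0, s1, s2, s3}
read 0: {s0, s3, s4}
read 2: {s0, s1, s2, s3}
read 0: {s0, s3, s4}
read 0: {s1, s3, s4}
read 2: {s0, s1, s2, s3}
Final reachable set {s0, s1, s2, s3} has 4 states.

4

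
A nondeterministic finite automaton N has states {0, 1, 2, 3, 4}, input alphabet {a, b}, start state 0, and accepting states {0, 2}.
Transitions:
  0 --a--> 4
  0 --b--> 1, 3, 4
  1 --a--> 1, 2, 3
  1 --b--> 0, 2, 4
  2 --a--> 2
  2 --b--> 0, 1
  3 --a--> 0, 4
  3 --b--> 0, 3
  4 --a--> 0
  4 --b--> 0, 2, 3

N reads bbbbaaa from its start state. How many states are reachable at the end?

5

Start: {0}
read b: {1, 3, 4}
read b: {0, 2, 3, 4}
read b: {0, 1, 2, 3, 4}
read b: {0, 1, 2, 3, 4}
read a: {0, 1, 2, 3, 4}
read a: {0, 1, 2, 3, 4}
read a: {0, 1, 2, 3, 4}
Final reachable set {0, 1, 2, 3, 4} has 5 states.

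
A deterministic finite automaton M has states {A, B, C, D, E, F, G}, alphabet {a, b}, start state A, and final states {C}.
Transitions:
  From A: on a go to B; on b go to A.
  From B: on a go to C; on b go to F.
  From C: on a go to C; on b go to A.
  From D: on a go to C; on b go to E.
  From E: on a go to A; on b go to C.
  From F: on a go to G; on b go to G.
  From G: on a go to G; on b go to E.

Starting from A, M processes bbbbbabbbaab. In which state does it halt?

A --b--> A
A --b--> A
A --b--> A
A --b--> A
A --b--> A
A --a--> B
B --b--> F
F --b--> G
G --b--> E
E --a--> A
A --a--> B
B --b--> F

F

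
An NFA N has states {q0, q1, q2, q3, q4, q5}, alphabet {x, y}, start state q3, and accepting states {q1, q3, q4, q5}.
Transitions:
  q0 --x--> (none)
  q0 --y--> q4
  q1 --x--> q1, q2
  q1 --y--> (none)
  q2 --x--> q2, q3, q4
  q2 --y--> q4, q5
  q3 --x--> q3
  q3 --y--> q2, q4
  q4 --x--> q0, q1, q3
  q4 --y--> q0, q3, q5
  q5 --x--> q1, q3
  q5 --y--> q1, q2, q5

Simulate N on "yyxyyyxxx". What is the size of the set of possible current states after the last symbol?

5

Start: {q3}
read y: {q2, q4}
read y: {q0, q3, q4, q5}
read x: {q0, q1, q3}
read y: {q2, q4}
read y: {q0, q3, q4, q5}
read y: {q0, q1, q2, q3, q4, q5}
read x: {q0, q1, q2, q3, q4}
read x: {q0, q1, q2, q3, q4}
read x: {q0, q1, q2, q3, q4}
Final reachable set {q0, q1, q2, q3, q4} has 5 states.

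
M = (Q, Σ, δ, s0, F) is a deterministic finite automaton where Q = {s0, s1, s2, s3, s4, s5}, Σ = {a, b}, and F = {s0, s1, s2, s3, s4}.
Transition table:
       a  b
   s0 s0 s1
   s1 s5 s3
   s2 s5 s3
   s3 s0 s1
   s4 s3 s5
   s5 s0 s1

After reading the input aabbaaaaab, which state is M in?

s0 --a--> s0
s0 --a--> s0
s0 --b--> s1
s1 --b--> s3
s3 --a--> s0
s0 --a--> s0
s0 --a--> s0
s0 --a--> s0
s0 --a--> s0
s0 --b--> s1

s1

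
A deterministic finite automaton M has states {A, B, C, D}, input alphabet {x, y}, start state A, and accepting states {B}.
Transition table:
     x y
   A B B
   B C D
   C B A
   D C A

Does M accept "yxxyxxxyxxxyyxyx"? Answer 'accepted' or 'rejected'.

A --y--> B
B --x--> C
C --x--> B
B --y--> D
D --x--> C
C --x--> B
B --x--> C
C --y--> A
A --x--> B
B --x--> C
C --x--> B
B --y--> D
D --y--> A
A --x--> B
B --y--> D
D --x--> C
End in state C, which is not an accepting state.

rejected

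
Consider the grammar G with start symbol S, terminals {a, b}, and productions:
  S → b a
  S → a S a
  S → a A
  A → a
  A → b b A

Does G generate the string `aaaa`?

S ⇒ aSa ⇒ aaAa ⇒ aaaa

yes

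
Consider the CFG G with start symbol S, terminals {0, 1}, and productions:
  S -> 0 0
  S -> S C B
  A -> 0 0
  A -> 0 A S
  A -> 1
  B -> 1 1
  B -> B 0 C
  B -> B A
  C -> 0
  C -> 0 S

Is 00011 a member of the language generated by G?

S ⇒ SCB ⇒ 00CB ⇒ 000B ⇒ 00011

yes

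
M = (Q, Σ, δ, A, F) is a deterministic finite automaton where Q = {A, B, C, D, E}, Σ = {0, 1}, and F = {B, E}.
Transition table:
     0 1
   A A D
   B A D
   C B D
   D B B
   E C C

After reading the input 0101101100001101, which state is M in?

D

A --0--> A
A --1--> D
D --0--> B
B --1--> D
D --1--> B
B --0--> A
A --1--> D
D --1--> B
B --0--> A
A --0--> A
A --0--> A
A --0--> A
A --1--> D
D --1--> B
B --0--> A
A --1--> D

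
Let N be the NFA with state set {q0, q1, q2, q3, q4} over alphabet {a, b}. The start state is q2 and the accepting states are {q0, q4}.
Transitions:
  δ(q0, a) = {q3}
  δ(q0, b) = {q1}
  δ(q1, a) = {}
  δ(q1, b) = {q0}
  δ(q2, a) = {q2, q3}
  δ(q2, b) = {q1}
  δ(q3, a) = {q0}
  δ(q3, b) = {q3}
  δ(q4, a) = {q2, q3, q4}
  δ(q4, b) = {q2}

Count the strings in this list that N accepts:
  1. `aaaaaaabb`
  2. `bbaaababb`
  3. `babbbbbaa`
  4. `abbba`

3

`aaaaaaabb`: accepted
`bbaaababb`: accepted
`babbbbbaa`: rejected
`abbba`: accepted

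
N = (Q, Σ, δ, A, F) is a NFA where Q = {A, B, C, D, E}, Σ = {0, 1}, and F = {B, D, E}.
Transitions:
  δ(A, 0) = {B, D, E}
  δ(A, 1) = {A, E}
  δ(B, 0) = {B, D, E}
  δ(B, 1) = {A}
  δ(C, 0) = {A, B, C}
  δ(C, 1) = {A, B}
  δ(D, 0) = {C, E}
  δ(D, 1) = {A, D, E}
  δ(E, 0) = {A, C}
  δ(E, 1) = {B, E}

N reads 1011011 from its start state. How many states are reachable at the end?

4

Start: {A}
read 1: {A, E}
read 0: {A, B, C, D, E}
read 1: {A, B, D, E}
read 1: {A, B, D, E}
read 0: {A, B, C, D, E}
read 1: {A, B, D, E}
read 1: {A, B, D, E}
Final reachable set {A, B, D, E} has 4 states.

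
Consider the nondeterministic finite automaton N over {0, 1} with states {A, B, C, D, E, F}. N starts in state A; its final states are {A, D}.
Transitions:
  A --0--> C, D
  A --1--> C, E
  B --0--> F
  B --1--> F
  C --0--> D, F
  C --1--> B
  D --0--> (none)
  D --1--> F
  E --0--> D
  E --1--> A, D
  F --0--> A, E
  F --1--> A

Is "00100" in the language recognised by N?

accepted

Start: {A}
read 0: {C, D}
read 0: {D, F}
read 1: {A, F}
read 0: {A, C, D, E}
read 0: {C, D, F}
Reachable ∩ accepting = {D} — nonempty.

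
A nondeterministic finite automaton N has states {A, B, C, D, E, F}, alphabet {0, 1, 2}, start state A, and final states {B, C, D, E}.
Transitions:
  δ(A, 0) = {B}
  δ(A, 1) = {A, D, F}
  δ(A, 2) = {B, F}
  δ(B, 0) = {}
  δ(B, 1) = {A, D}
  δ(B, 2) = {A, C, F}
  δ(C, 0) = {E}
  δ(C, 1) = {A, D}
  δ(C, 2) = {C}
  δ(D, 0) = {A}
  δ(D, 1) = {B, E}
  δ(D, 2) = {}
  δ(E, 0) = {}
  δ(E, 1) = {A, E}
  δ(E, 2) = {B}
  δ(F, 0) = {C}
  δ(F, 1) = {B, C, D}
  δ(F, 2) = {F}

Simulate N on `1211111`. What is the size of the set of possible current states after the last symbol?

6

Start: {A}
read 1: {A, D, F}
read 2: {B, F}
read 1: {A, B, C, D}
read 1: {A, B, D, E, F}
read 1: {A, B, C, D, E, F}
read 1: {A, B, C, D, E, F}
read 1: {A, B, C, D, E, F}
Final reachable set {A, B, C, D, E, F} has 6 states.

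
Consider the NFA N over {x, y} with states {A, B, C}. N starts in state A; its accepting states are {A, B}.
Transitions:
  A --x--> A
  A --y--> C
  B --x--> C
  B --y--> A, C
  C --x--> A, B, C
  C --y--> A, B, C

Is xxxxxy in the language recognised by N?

rejected

Start: {A}
read x: {A}
read x: {A}
read x: {A}
read x: {A}
read x: {A}
read y: {C}
Reachable ∩ accepting = {} — empty.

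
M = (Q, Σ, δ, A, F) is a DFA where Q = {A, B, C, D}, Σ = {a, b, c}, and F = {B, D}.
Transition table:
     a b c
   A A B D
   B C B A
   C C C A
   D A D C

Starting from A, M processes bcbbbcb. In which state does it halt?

B

A --b--> B
B --c--> A
A --b--> B
B --b--> B
B --b--> B
B --c--> A
A --b--> B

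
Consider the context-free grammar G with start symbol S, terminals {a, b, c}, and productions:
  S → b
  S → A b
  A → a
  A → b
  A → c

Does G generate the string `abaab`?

no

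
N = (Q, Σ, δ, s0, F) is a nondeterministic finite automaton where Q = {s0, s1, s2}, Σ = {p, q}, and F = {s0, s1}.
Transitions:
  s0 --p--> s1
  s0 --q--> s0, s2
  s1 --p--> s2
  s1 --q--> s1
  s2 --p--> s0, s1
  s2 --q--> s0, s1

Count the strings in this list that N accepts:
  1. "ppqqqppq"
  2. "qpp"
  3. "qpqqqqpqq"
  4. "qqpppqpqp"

4

"ppqqqppq": accepted
"qpp": accepted
"qpqqqqpqq": accepted
"qqpppqpqp": accepted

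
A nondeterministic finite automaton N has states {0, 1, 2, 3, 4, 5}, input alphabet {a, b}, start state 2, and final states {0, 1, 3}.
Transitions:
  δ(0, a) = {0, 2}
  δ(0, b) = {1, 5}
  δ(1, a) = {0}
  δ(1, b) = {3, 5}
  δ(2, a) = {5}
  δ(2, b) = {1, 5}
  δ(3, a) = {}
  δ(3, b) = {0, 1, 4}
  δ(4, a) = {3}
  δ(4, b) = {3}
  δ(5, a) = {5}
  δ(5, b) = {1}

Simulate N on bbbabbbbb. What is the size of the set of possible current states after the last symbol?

Start: {2}
read b: {1, 5}
read b: {1, 3, 5}
read b: {0, 1, 3, 4, 5}
read a: {0, 2, 3, 5}
read b: {0, 1, 4, 5}
read b: {1, 3, 5}
read b: {0, 1, 3, 4, 5}
read b: {0, 1, 3, 4, 5}
read b: {0, 1, 3, 4, 5}
Final reachable set {0, 1, 3, 4, 5} has 5 states.

5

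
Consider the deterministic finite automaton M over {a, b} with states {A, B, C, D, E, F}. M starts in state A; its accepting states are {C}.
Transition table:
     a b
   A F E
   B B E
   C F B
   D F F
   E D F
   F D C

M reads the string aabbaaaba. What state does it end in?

A --a--> F
F --a--> D
D --b--> F
F --b--> C
C --a--> F
F --a--> D
D --a--> F
F --b--> C
C --a--> F

F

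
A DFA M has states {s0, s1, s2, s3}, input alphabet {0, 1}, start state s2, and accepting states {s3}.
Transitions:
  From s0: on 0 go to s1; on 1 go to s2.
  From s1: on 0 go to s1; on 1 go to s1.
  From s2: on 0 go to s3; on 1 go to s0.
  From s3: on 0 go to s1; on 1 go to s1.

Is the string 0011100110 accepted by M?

s2 --0--> s3
s3 --0--> s1
s1 --1--> s1
s1 --1--> s1
s1 --1--> s1
s1 --0--> s1
s1 --0--> s1
s1 --1--> s1
s1 --1--> s1
s1 --0--> s1
End in state s1, which is not an accepting state.

rejected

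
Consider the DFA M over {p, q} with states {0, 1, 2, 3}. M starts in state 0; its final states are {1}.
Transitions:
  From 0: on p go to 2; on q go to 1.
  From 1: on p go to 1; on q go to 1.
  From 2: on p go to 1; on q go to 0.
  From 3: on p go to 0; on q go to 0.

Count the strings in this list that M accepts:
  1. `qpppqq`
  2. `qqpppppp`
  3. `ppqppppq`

3

`qpppqq`: accepted
`qqpppppp`: accepted
`ppqppppq`: accepted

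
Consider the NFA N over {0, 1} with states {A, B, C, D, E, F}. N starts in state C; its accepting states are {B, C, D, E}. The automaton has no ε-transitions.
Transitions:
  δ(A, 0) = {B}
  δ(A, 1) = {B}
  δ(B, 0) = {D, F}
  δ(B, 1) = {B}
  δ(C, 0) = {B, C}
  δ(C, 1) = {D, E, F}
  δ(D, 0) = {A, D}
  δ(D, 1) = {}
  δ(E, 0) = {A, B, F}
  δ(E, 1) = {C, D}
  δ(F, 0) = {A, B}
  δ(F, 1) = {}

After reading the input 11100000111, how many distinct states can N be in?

Start: {C}
read 1: {D, E, F}
read 1: {C, D}
read 1: {D, E, F}
read 0: {A, B, D, F}
read 0: {A, B, D, F}
read 0: {A, B, D, F}
read 0: {A, B, D, F}
read 0: {A, B, D, F}
read 1: {B}
read 1: {B}
read 1: {B}
Final reachable set {B} has 1 state.

1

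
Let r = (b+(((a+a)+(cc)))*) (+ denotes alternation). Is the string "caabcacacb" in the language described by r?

no

Neither b nor (((a+a)+(cc)))* matches caabcacacb.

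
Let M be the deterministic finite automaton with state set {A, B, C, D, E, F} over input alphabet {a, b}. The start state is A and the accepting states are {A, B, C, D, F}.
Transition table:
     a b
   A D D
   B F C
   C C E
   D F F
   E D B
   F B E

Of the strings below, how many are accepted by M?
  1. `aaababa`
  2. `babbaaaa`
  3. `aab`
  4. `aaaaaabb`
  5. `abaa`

4

`aaababa`: accepted
`babbaaaa`: accepted
`aab`: rejected
`aaaaaabb`: accepted
`abaa`: accepted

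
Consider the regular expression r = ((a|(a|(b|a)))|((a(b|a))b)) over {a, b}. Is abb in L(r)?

yes

The right alternative ((a(b|a))b) matches abb.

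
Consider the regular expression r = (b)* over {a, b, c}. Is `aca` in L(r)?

aca cannot be split into zero or more pieces each matching b.

no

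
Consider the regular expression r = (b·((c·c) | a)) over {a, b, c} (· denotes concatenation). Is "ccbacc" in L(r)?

no

No split of ccbacc into u·v has b matching u and ((c·c)|a) matching v.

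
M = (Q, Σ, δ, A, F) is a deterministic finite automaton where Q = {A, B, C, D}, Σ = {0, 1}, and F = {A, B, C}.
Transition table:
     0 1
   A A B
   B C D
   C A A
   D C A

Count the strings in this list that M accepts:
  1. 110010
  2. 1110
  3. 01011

3

110010: accepted
1110: accepted
01011: accepted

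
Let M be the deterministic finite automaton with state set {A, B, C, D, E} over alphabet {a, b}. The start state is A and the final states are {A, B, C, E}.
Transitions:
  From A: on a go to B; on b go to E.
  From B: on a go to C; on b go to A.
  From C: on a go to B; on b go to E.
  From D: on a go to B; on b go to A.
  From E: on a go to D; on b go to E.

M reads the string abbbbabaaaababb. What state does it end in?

A --a--> B
B --b--> A
A --b--> E
E --b--> E
E --b--> E
E --a--> D
D --b--> A
A --a--> B
B --a--> C
C --a--> B
B --a--> C
C --b--> E
E --a--> D
D --b--> A
A --b--> E

E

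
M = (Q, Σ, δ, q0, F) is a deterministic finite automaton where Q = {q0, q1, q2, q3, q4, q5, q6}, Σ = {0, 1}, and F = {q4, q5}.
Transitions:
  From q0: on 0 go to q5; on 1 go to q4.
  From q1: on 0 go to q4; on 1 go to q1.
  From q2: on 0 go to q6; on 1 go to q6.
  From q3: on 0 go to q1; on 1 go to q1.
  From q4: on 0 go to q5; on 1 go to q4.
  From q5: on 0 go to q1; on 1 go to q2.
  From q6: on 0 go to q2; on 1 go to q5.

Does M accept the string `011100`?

q0 --0--> q5
q5 --1--> q2
q2 --1--> q6
q6 --1--> q5
q5 --0--> q1
q1 --0--> q4
End in state q4, which is an accepting state.

accepted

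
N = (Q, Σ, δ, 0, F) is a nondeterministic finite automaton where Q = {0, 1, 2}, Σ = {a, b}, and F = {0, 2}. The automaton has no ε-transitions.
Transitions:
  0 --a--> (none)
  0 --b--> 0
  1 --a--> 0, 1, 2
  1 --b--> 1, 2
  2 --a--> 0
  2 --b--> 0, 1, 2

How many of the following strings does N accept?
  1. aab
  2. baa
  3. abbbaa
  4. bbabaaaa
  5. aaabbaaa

aab: rejected
baa: rejected
abbbaa: rejected
bbabaaaa: rejected
aaabbaaa: rejected

0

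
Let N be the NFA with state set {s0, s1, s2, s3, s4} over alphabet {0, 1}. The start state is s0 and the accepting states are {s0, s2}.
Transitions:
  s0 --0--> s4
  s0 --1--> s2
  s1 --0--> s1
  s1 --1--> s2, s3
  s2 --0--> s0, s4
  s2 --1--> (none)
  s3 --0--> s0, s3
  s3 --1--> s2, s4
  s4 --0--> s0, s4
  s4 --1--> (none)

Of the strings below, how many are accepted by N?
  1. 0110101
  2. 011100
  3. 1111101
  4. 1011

0110101: rejected
011100: rejected
1111101: rejected
1011: rejected

0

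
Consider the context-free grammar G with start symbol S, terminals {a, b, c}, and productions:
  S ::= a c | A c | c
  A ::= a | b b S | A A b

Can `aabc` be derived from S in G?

yes

S ⇒ Ac ⇒ AAbc ⇒ aAbc ⇒ aabc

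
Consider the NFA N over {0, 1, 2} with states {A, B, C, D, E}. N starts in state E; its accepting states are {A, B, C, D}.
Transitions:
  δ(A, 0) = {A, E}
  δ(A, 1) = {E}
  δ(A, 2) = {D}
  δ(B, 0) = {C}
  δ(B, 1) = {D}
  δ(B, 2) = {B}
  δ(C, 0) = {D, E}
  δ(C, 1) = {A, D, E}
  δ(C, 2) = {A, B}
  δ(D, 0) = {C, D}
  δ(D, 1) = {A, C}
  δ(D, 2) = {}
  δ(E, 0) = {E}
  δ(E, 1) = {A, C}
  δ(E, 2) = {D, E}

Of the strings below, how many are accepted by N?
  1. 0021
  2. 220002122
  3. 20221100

3

0021: accepted
220002122: accepted
20221100: accepted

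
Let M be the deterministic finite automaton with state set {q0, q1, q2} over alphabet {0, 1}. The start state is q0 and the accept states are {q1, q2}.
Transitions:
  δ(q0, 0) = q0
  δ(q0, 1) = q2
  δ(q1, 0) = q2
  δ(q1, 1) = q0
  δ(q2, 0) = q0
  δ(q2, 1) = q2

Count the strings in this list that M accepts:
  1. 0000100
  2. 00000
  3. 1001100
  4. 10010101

0000100: rejected
00000: rejected
1001100: rejected
10010101: accepted

1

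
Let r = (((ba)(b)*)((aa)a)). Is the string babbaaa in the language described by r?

yes

Split as babb·aaa: ((ba)(b)*) matches babb and ((aa)a) matches aaa.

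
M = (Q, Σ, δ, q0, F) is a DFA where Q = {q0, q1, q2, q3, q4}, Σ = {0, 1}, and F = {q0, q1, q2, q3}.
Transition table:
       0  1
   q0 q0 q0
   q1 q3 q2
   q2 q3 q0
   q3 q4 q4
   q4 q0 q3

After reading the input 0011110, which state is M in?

q0 --0--> q0
q0 --0--> q0
q0 --1--> q0
q0 --1--> q0
q0 --1--> q0
q0 --1--> q0
q0 --0--> q0

q0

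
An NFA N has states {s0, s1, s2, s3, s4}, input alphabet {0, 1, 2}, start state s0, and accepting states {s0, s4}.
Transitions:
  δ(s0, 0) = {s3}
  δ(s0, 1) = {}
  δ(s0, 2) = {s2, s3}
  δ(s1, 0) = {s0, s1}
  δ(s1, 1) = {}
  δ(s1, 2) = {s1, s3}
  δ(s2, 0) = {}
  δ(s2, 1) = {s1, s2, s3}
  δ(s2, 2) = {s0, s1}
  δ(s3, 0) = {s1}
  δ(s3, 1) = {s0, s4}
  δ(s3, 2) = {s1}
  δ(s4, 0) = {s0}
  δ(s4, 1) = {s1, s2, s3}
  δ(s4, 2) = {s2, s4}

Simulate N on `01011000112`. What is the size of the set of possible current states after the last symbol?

3

Start: {s0}
read 0: {s3}
read 1: {s0, s4}
read 0: {s0, s3}
read 1: {s0, s4}
read 1: {s1, s2, s3}
read 0: {s0, s1}
read 0: {s0, s1, s3}
read 0: {s0, s1, s3}
read 1: {s0, s4}
read 1: {s1, s2, s3}
read 2: {s0, s1, s3}
Final reachable set {s0, s1, s3} has 3 states.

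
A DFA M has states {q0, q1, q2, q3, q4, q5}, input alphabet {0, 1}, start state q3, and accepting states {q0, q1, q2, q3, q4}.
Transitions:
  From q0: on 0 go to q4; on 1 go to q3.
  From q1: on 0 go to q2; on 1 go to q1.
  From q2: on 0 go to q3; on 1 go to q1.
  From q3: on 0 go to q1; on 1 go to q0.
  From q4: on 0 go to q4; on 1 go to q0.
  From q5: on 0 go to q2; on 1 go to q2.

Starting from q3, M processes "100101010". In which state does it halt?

q4

q3 --1--> q0
q0 --0--> q4
q4 --0--> q4
q4 --1--> q0
q0 --0--> q4
q4 --1--> q0
q0 --0--> q4
q4 --1--> q0
q0 --0--> q4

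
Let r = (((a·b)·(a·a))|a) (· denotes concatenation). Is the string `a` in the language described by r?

The right alternative a matches a.

yes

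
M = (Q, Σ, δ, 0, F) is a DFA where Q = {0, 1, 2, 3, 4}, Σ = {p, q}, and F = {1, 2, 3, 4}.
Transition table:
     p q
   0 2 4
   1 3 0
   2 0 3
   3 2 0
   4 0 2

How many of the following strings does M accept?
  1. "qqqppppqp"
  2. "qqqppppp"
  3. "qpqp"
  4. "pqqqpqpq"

2

"qqqppppqp": rejected
"qqqppppp": accepted
"qpqp": rejected
"pqqqpqpq": accepted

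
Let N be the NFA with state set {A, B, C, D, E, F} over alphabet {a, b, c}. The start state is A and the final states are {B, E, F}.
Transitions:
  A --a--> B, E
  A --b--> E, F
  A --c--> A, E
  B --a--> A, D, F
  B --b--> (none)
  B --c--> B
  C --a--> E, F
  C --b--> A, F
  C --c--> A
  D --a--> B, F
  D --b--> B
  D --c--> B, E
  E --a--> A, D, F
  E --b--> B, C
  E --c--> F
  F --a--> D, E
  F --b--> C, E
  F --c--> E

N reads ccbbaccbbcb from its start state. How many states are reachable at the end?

Start: {A}
read c: {A, E}
read c: {A, E, F}
read b: {B, C, E, F}
read b: {A, B, C, E, F}
read a: {A, B, D, E, F}
read c: {A, B, E, F}
read c: {A, B, E, F}
read b: {B, C, E, F}
read b: {A, B, C, E, F}
read c: {A, B, E, F}
read b: {B, C, E, F}
Final reachable set {B, C, E, F} has 4 states.

4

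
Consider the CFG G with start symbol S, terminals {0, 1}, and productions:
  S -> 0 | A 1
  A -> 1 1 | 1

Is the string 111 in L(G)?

S ⇒ A1 ⇒ 111

yes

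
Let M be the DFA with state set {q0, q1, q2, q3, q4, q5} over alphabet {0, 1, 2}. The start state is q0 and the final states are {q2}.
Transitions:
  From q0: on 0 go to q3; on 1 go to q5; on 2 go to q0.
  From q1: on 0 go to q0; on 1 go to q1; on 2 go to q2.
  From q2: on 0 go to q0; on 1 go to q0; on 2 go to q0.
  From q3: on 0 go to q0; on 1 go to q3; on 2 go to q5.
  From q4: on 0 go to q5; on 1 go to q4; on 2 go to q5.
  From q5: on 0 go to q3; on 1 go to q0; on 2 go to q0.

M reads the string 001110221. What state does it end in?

q5

q0 --0--> q3
q3 --0--> q0
q0 --1--> q5
q5 --1--> q0
q0 --1--> q5
q5 --0--> q3
q3 --2--> q5
q5 --2--> q0
q0 --1--> q5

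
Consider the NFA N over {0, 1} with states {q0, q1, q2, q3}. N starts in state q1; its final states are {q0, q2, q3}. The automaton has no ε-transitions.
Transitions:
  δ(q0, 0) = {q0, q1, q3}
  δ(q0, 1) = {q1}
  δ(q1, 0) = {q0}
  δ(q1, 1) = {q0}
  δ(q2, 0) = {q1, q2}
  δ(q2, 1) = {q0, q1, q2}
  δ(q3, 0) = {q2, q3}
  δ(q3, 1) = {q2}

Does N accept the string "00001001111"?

Start: {q1}
read 0: {q0}
read 0: {q0, q1, q3}
read 0: {q0, q1, q2, q3}
read 0: {q0, q1, q2, q3}
read 1: {q0, q1, q2}
read 0: {q0, q1, q2, q3}
read 0: {q0, q1, q2, q3}
read 1: {q0, q1, q2}
read 1: {q0, q1, q2}
read 1: {q0, q1, q2}
read 1: {q0, q1, q2}
Reachable ∩ accepting = {q0, q2} — nonempty.

accepted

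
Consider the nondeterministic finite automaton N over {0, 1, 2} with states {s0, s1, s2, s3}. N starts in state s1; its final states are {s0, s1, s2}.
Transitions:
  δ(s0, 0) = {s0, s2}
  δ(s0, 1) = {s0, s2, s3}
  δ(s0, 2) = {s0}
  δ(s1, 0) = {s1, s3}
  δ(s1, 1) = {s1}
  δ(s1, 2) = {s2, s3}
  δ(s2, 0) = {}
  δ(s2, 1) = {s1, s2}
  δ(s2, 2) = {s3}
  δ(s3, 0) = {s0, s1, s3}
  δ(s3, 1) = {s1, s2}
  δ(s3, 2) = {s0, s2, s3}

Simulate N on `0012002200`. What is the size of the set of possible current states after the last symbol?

4

Start: {s1}
read 0: {s1, s3}
read 0: {s0, s1, s3}
read 1: {s0, s1, s2, s3}
read 2: {s0, s2, s3}
read 0: {s0, s1, s2, s3}
read 0: {s0, s1, s2, s3}
read 2: {s0, s2, s3}
read 2: {s0, s2, s3}
read 0: {s0, s1, s2, s3}
read 0: {s0, s1, s2, s3}
Final reachable set {s0, s1, s2, s3} has 4 states.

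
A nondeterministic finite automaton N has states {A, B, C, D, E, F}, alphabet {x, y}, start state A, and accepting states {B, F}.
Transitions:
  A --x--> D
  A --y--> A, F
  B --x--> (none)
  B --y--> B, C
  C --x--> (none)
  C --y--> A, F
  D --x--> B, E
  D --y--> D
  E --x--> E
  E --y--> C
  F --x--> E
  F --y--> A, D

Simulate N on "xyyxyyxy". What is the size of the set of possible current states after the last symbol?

Start: {A}
read x: {D}
read y: {D}
read y: {D}
read x: {B, E}
read y: {B, C}
read y: {A, B, C, F}
read x: {D, E}
read y: {C, D}
Final reachable set {C, D} has 2 states.

2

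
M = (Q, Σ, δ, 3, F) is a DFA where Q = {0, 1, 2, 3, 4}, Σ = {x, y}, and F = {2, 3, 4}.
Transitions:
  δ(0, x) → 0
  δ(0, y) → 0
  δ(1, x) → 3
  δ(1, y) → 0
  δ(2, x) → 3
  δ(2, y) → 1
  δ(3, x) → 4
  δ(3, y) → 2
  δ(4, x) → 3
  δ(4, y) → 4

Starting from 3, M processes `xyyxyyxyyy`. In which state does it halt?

3 --x--> 4
4 --y--> 4
4 --y--> 4
4 --x--> 3
3 --y--> 2
2 --y--> 1
1 --x--> 3
3 --y--> 2
2 --y--> 1
1 --y--> 0

0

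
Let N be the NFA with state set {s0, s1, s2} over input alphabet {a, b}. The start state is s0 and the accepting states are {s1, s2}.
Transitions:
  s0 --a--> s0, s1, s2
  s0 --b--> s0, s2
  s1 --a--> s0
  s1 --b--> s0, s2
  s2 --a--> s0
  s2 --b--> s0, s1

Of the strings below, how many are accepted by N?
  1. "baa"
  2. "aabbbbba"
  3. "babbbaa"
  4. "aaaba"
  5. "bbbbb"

"baa": accepted
"aabbbbba": accepted
"babbbaa": accepted
"aaaba": accepted
"bbbbb": accepted

5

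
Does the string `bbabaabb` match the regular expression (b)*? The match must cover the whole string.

bbabaabb cannot be split into zero or more pieces each matching b.

no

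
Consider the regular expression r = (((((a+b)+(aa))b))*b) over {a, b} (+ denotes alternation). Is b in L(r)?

Split as ε·b: ((((a+b)+(aa))b))* matches ε and b matches b.

yes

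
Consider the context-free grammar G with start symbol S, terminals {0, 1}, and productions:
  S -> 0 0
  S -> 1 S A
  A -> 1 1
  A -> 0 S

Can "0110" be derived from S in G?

no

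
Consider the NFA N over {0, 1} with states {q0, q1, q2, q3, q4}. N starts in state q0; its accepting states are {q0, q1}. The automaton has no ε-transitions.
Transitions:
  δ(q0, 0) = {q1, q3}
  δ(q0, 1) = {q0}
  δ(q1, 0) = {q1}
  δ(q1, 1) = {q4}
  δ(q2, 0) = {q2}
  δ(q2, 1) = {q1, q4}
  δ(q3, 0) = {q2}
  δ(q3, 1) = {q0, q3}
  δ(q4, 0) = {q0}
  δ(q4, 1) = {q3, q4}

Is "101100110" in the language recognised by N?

Start: {q0}
read 1: {q0}
read 0: {q1, q3}
read 1: {q0, q3, q4}
read 1: {q0, q3, q4}
read 0: {q0, q1, q2, q3}
read 0: {q1, q2, q3}
read 1: {q0, q1, q3, q4}
read 1: {q0, q3, q4}
read 0: {q0, q1, q2, q3}
Reachable ∩ accepting = {q0, q1} — nonempty.

accepted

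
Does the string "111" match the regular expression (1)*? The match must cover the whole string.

yes

Split into 3 pieces 1 · 1 · 1; each matches 1.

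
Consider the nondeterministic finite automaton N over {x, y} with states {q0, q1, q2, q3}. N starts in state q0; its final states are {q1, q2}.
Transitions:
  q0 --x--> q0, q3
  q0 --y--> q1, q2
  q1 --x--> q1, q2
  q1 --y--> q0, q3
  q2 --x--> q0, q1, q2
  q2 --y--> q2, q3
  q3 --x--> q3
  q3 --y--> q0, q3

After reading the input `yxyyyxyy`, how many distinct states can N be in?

Start: {q0}
read y: {q1, q2}
read x: {q0, q1, q2}
read y: {q0, q1, q2, q3}
read y: {q0, q1, q2, q3}
read y: {q0, q1, q2, q3}
read x: {q0, q1, q2, q3}
read y: {q0, q1, q2, q3}
read y: {q0, q1, q2, q3}
Final reachable set {q0, q1, q2, q3} has 4 states.

4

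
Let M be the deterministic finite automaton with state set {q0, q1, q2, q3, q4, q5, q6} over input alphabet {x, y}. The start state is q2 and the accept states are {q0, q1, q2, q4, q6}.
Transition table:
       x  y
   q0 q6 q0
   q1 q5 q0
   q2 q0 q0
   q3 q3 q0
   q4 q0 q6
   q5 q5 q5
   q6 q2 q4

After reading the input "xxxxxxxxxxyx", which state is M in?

q2 --x--> q0
q0 --x--> q6
q6 --x--> q2
q2 --x--> q0
q0 --x--> q6
q6 --x--> q2
q2 --x--> q0
q0 --x--> q6
q6 --x--> q2
q2 --x--> q0
q0 --y--> q0
q0 --x--> q6

q6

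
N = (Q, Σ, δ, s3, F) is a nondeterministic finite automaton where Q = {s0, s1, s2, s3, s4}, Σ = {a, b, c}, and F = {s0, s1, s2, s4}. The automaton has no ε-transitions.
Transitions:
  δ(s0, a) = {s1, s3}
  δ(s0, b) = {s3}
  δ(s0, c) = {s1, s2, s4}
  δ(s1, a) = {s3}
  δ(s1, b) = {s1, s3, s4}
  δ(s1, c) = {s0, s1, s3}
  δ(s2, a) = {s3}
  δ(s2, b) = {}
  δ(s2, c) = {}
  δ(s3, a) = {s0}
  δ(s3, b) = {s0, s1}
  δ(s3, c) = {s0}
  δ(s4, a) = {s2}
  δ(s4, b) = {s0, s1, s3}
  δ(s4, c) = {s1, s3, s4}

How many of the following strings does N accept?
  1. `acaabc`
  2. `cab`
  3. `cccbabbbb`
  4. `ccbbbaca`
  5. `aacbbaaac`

5

`acaabc`: accepted
`cab`: accepted
`cccbabbbb`: accepted
`ccbbbaca`: accepted
`aacbbaaac`: accepted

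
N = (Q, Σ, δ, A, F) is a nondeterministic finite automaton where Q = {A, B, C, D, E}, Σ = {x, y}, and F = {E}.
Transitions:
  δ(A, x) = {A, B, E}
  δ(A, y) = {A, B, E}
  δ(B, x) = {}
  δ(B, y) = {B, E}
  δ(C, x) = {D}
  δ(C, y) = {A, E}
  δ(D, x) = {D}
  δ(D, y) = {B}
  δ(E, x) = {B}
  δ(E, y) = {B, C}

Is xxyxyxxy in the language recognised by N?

accepted

Start: {A}
read x: {A, B, E}
read x: {A, B, E}
read y: {A, B, C, E}
read x: {A, B, D, E}
read y: {A, B, C, E}
read x: {A, B, D, E}
read x: {A, B, D, E}
read y: {A, B, C, E}
Reachable ∩ accepting = {E} — nonempty.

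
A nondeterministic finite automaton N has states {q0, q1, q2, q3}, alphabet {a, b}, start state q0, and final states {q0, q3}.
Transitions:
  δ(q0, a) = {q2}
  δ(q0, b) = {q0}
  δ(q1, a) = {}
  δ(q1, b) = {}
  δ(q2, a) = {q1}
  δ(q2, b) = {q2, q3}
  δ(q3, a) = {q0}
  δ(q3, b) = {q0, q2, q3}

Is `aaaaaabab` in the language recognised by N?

rejected

Start: {q0}
read a: {q2}
read a: {q1}
read a: {}
The reachable set is empty and stays empty for the remaining 6 symbols.
Reachable ∩ accepting = {} — empty.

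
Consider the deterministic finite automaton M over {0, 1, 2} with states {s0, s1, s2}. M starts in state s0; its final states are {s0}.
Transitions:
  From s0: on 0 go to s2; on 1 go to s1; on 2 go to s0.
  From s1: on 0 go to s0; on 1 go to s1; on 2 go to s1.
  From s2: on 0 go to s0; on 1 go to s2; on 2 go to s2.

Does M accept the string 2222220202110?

s0 --2--> s0
s0 --2--> s0
s0 --2--> s0
s0 --2--> s0
s0 --2--> s0
s0 --2--> s0
s0 --0--> s2
s2 --2--> s2
s2 --0--> s0
s0 --2--> s0
s0 --1--> s1
s1 --1--> s1
s1 --0--> s0
End in state s0, which is an accepting state.

accepted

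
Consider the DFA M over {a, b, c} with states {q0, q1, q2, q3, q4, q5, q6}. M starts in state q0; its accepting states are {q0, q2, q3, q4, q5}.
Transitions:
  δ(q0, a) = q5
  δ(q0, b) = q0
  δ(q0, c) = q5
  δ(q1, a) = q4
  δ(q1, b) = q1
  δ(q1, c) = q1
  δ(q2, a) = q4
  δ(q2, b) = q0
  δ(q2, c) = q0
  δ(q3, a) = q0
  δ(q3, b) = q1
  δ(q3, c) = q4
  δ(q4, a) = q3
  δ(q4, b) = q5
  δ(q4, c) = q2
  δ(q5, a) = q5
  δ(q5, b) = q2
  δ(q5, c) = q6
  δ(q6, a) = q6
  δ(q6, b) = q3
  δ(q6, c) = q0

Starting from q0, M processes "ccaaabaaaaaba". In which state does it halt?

q0 --c--> q5
q5 --c--> q6
q6 --a--> q6
q6 --a--> q6
q6 --a--> q6
q6 --b--> q3
q3 --a--> q0
q0 --a--> q5
q5 --a--> q5
q5 --a--> q5
q5 --a--> q5
q5 --b--> q2
q2 --a--> q4

q4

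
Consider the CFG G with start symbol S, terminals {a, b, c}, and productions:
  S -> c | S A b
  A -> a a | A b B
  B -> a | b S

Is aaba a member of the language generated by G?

no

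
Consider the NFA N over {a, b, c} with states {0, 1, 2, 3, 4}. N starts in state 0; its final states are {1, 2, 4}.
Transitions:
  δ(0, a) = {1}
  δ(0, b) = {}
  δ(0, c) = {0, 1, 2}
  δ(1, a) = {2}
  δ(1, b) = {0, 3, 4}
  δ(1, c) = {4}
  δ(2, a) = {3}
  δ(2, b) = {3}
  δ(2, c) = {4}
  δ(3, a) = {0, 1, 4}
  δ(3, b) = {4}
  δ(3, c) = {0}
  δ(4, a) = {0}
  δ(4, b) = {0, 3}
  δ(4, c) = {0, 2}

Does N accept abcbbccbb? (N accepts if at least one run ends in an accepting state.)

Start: {0}
read a: {1}
read b: {0, 3, 4}
read c: {0, 1, 2}
read b: {0, 3, 4}
read b: {0, 3, 4}
read c: {0, 1, 2}
read c: {0, 1, 2, 4}
read b: {0, 3, 4}
read b: {0, 3, 4}
Reachable ∩ accepting = {4} — nonempty.

accepted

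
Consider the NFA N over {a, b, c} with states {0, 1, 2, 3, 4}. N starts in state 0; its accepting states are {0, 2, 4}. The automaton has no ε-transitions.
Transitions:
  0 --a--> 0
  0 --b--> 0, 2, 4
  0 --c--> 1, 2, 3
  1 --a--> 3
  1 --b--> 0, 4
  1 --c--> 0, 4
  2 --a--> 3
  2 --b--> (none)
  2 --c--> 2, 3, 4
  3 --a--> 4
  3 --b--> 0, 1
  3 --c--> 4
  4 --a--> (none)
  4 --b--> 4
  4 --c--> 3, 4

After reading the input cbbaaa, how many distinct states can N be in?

Start: {0}
read c: {1, 2, 3}
read b: {0, 1, 4}
read b: {0, 2, 4}
read a: {0, 3}
read a: {0, 4}
read a: {0}
Final reachable set {0} has 1 state.

1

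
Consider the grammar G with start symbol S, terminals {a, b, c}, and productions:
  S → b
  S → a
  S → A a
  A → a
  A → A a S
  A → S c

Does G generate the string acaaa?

S ⇒ Aa ⇒ AaSa ⇒ ScaSa ⇒ acaSa ⇒ acaaa

yes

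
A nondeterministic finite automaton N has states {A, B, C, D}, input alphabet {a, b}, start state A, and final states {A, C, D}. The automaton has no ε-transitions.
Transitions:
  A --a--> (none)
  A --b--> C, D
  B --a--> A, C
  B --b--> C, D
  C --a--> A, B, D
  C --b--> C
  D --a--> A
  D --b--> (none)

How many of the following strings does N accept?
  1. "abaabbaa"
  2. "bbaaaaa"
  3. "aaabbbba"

"abaabbaa": rejected
"bbaaaaa": accepted
"aaabbbba": rejected

1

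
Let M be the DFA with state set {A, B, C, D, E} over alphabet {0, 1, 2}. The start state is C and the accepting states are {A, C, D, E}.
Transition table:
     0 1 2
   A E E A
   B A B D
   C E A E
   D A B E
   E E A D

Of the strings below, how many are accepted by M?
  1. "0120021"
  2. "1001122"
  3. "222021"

1

"0120021": rejected
"1001122": accepted
"222021": rejected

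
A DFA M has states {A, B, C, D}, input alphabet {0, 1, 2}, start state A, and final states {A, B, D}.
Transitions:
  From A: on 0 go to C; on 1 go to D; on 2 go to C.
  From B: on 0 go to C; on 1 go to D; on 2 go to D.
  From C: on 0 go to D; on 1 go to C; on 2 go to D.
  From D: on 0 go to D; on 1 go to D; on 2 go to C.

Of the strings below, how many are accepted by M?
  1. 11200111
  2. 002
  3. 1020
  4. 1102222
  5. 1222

3

11200111: accepted
002: rejected
1020: accepted
1102222: accepted
1222: rejected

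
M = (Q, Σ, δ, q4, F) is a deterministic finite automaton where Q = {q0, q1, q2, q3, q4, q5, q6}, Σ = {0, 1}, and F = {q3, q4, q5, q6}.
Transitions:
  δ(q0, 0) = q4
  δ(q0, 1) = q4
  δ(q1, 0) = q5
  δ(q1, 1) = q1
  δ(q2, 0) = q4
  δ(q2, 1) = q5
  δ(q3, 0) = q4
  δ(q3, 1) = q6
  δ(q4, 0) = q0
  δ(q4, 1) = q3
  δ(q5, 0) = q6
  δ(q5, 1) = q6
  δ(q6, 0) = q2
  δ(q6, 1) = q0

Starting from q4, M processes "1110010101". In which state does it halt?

q4 --1--> q3
q3 --1--> q6
q6 --1--> q0
q0 --0--> q4
q4 --0--> q0
q0 --1--> q4
q4 --0--> q0
q0 --1--> q4
q4 --0--> q0
q0 --1--> q4

q4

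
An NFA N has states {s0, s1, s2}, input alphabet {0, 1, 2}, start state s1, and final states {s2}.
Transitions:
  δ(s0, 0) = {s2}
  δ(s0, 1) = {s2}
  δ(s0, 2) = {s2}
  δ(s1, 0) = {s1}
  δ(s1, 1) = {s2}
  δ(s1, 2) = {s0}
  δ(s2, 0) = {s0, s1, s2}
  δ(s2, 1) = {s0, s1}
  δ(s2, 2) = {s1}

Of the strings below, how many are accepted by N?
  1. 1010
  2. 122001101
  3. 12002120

1010: accepted
122001101: accepted
12002120: rejected

2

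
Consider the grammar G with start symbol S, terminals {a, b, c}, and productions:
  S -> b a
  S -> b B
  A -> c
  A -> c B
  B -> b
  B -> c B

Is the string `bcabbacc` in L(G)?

no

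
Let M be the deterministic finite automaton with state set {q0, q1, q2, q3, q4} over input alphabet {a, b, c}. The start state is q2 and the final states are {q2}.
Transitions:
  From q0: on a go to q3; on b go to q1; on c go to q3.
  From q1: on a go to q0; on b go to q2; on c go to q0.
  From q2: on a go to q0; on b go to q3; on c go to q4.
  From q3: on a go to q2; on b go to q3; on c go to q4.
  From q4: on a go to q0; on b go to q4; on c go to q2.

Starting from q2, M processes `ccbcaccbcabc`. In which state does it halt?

q2 --c--> q4
q4 --c--> q2
q2 --b--> q3
q3 --c--> q4
q4 --a--> q0
q0 --c--> q3
q3 --c--> q4
q4 --b--> q4
q4 --c--> q2
q2 --a--> q0
q0 --b--> q1
q1 --c--> q0

q0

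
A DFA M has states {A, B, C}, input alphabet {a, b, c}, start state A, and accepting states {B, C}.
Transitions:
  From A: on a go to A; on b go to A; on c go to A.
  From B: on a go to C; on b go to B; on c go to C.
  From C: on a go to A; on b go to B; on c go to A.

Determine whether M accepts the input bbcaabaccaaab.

rejected

A --b--> A
A --b--> A
A --c--> A
A --a--> A
A --a--> A
A --b--> A
A --a--> A
A --c--> A
A --c--> A
A --a--> A
A --a--> A
A --a--> A
A --b--> A
End in state A, which is not an accepting state.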